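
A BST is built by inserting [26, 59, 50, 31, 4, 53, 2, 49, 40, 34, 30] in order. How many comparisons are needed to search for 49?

Search path for 49: 26 -> 59 -> 50 -> 31 -> 49
Found: True
Comparisons: 5


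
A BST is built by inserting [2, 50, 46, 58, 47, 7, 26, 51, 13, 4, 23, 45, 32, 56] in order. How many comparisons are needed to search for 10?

Search path for 10: 2 -> 50 -> 46 -> 7 -> 26 -> 13
Found: False
Comparisons: 6


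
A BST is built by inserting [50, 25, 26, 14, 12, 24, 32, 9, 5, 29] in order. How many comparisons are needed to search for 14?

Search path for 14: 50 -> 25 -> 14
Found: True
Comparisons: 3


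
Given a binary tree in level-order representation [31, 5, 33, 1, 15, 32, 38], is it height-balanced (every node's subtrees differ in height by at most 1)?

Tree (level-order array): [31, 5, 33, 1, 15, 32, 38]
Definition: a tree is height-balanced if, at every node, |h(left) - h(right)| <= 1 (empty subtree has height -1).
Bottom-up per-node check:
  node 1: h_left=-1, h_right=-1, diff=0 [OK], height=0
  node 15: h_left=-1, h_right=-1, diff=0 [OK], height=0
  node 5: h_left=0, h_right=0, diff=0 [OK], height=1
  node 32: h_left=-1, h_right=-1, diff=0 [OK], height=0
  node 38: h_left=-1, h_right=-1, diff=0 [OK], height=0
  node 33: h_left=0, h_right=0, diff=0 [OK], height=1
  node 31: h_left=1, h_right=1, diff=0 [OK], height=2
All nodes satisfy the balance condition.
Result: Balanced


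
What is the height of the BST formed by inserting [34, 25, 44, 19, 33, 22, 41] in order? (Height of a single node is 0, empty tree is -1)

Insertion order: [34, 25, 44, 19, 33, 22, 41]
Tree (level-order array): [34, 25, 44, 19, 33, 41, None, None, 22]
Compute height bottom-up (empty subtree = -1):
  height(22) = 1 + max(-1, -1) = 0
  height(19) = 1 + max(-1, 0) = 1
  height(33) = 1 + max(-1, -1) = 0
  height(25) = 1 + max(1, 0) = 2
  height(41) = 1 + max(-1, -1) = 0
  height(44) = 1 + max(0, -1) = 1
  height(34) = 1 + max(2, 1) = 3
Height = 3


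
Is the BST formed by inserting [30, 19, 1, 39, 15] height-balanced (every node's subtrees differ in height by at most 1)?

Tree (level-order array): [30, 19, 39, 1, None, None, None, None, 15]
Definition: a tree is height-balanced if, at every node, |h(left) - h(right)| <= 1 (empty subtree has height -1).
Bottom-up per-node check:
  node 15: h_left=-1, h_right=-1, diff=0 [OK], height=0
  node 1: h_left=-1, h_right=0, diff=1 [OK], height=1
  node 19: h_left=1, h_right=-1, diff=2 [FAIL (|1--1|=2 > 1)], height=2
  node 39: h_left=-1, h_right=-1, diff=0 [OK], height=0
  node 30: h_left=2, h_right=0, diff=2 [FAIL (|2-0|=2 > 1)], height=3
Node 19 violates the condition: |1 - -1| = 2 > 1.
Result: Not balanced


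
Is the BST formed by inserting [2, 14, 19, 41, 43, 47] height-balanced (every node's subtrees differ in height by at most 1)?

Tree (level-order array): [2, None, 14, None, 19, None, 41, None, 43, None, 47]
Definition: a tree is height-balanced if, at every node, |h(left) - h(right)| <= 1 (empty subtree has height -1).
Bottom-up per-node check:
  node 47: h_left=-1, h_right=-1, diff=0 [OK], height=0
  node 43: h_left=-1, h_right=0, diff=1 [OK], height=1
  node 41: h_left=-1, h_right=1, diff=2 [FAIL (|-1-1|=2 > 1)], height=2
  node 19: h_left=-1, h_right=2, diff=3 [FAIL (|-1-2|=3 > 1)], height=3
  node 14: h_left=-1, h_right=3, diff=4 [FAIL (|-1-3|=4 > 1)], height=4
  node 2: h_left=-1, h_right=4, diff=5 [FAIL (|-1-4|=5 > 1)], height=5
Node 41 violates the condition: |-1 - 1| = 2 > 1.
Result: Not balanced


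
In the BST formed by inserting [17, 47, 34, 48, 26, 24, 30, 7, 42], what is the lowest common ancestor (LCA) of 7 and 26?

Tree insertion order: [17, 47, 34, 48, 26, 24, 30, 7, 42]
Tree (level-order array): [17, 7, 47, None, None, 34, 48, 26, 42, None, None, 24, 30]
In a BST, the LCA of p=7, q=26 is the first node v on the
root-to-leaf path with p <= v <= q (go left if both < v, right if both > v).
Walk from root:
  at 17: 7 <= 17 <= 26, this is the LCA
LCA = 17


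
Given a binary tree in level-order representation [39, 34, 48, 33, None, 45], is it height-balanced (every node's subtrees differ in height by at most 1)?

Tree (level-order array): [39, 34, 48, 33, None, 45]
Definition: a tree is height-balanced if, at every node, |h(left) - h(right)| <= 1 (empty subtree has height -1).
Bottom-up per-node check:
  node 33: h_left=-1, h_right=-1, diff=0 [OK], height=0
  node 34: h_left=0, h_right=-1, diff=1 [OK], height=1
  node 45: h_left=-1, h_right=-1, diff=0 [OK], height=0
  node 48: h_left=0, h_right=-1, diff=1 [OK], height=1
  node 39: h_left=1, h_right=1, diff=0 [OK], height=2
All nodes satisfy the balance condition.
Result: Balanced


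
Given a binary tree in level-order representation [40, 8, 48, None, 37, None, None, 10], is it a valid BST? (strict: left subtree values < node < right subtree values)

Level-order array: [40, 8, 48, None, 37, None, None, 10]
Validate using subtree bounds (lo, hi): at each node, require lo < value < hi,
then recurse left with hi=value and right with lo=value.
Preorder trace (stopping at first violation):
  at node 40 with bounds (-inf, +inf): OK
  at node 8 with bounds (-inf, 40): OK
  at node 37 with bounds (8, 40): OK
  at node 10 with bounds (8, 37): OK
  at node 48 with bounds (40, +inf): OK
No violation found at any node.
Result: Valid BST


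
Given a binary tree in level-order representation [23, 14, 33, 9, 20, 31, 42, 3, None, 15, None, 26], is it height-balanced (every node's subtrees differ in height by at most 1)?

Tree (level-order array): [23, 14, 33, 9, 20, 31, 42, 3, None, 15, None, 26]
Definition: a tree is height-balanced if, at every node, |h(left) - h(right)| <= 1 (empty subtree has height -1).
Bottom-up per-node check:
  node 3: h_left=-1, h_right=-1, diff=0 [OK], height=0
  node 9: h_left=0, h_right=-1, diff=1 [OK], height=1
  node 15: h_left=-1, h_right=-1, diff=0 [OK], height=0
  node 20: h_left=0, h_right=-1, diff=1 [OK], height=1
  node 14: h_left=1, h_right=1, diff=0 [OK], height=2
  node 26: h_left=-1, h_right=-1, diff=0 [OK], height=0
  node 31: h_left=0, h_right=-1, diff=1 [OK], height=1
  node 42: h_left=-1, h_right=-1, diff=0 [OK], height=0
  node 33: h_left=1, h_right=0, diff=1 [OK], height=2
  node 23: h_left=2, h_right=2, diff=0 [OK], height=3
All nodes satisfy the balance condition.
Result: Balanced


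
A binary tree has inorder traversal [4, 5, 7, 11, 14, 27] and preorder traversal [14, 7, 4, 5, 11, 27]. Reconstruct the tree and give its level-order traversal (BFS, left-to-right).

Inorder:  [4, 5, 7, 11, 14, 27]
Preorder: [14, 7, 4, 5, 11, 27]
Algorithm: preorder visits root first, so consume preorder in order;
for each root, split the current inorder slice at that value into
left-subtree inorder and right-subtree inorder, then recurse.
Recursive splits:
  root=14; inorder splits into left=[4, 5, 7, 11], right=[27]
  root=7; inorder splits into left=[4, 5], right=[11]
  root=4; inorder splits into left=[], right=[5]
  root=5; inorder splits into left=[], right=[]
  root=11; inorder splits into left=[], right=[]
  root=27; inorder splits into left=[], right=[]
Reconstructed level-order: [14, 7, 27, 4, 11, 5]


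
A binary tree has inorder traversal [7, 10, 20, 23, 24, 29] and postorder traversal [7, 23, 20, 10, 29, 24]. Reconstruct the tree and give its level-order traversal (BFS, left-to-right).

Inorder:   [7, 10, 20, 23, 24, 29]
Postorder: [7, 23, 20, 10, 29, 24]
Algorithm: postorder visits root last, so walk postorder right-to-left;
each value is the root of the current inorder slice — split it at that
value, recurse on the right subtree first, then the left.
Recursive splits:
  root=24; inorder splits into left=[7, 10, 20, 23], right=[29]
  root=29; inorder splits into left=[], right=[]
  root=10; inorder splits into left=[7], right=[20, 23]
  root=20; inorder splits into left=[], right=[23]
  root=23; inorder splits into left=[], right=[]
  root=7; inorder splits into left=[], right=[]
Reconstructed level-order: [24, 10, 29, 7, 20, 23]


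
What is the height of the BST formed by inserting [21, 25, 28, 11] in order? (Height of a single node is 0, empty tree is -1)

Insertion order: [21, 25, 28, 11]
Tree (level-order array): [21, 11, 25, None, None, None, 28]
Compute height bottom-up (empty subtree = -1):
  height(11) = 1 + max(-1, -1) = 0
  height(28) = 1 + max(-1, -1) = 0
  height(25) = 1 + max(-1, 0) = 1
  height(21) = 1 + max(0, 1) = 2
Height = 2


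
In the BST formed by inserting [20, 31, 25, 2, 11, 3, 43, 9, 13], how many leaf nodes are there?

Tree built from: [20, 31, 25, 2, 11, 3, 43, 9, 13]
Tree (level-order array): [20, 2, 31, None, 11, 25, 43, 3, 13, None, None, None, None, None, 9]
Rule: A leaf has 0 children.
Per-node child counts:
  node 20: 2 child(ren)
  node 2: 1 child(ren)
  node 11: 2 child(ren)
  node 3: 1 child(ren)
  node 9: 0 child(ren)
  node 13: 0 child(ren)
  node 31: 2 child(ren)
  node 25: 0 child(ren)
  node 43: 0 child(ren)
Matching nodes: [9, 13, 25, 43]
Count of leaf nodes: 4


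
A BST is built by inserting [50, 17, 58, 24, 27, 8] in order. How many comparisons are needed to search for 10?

Search path for 10: 50 -> 17 -> 8
Found: False
Comparisons: 3


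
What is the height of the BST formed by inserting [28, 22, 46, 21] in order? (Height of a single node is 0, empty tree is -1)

Insertion order: [28, 22, 46, 21]
Tree (level-order array): [28, 22, 46, 21]
Compute height bottom-up (empty subtree = -1):
  height(21) = 1 + max(-1, -1) = 0
  height(22) = 1 + max(0, -1) = 1
  height(46) = 1 + max(-1, -1) = 0
  height(28) = 1 + max(1, 0) = 2
Height = 2


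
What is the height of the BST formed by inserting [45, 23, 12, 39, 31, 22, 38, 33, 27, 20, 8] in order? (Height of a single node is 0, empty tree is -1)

Insertion order: [45, 23, 12, 39, 31, 22, 38, 33, 27, 20, 8]
Tree (level-order array): [45, 23, None, 12, 39, 8, 22, 31, None, None, None, 20, None, 27, 38, None, None, None, None, 33]
Compute height bottom-up (empty subtree = -1):
  height(8) = 1 + max(-1, -1) = 0
  height(20) = 1 + max(-1, -1) = 0
  height(22) = 1 + max(0, -1) = 1
  height(12) = 1 + max(0, 1) = 2
  height(27) = 1 + max(-1, -1) = 0
  height(33) = 1 + max(-1, -1) = 0
  height(38) = 1 + max(0, -1) = 1
  height(31) = 1 + max(0, 1) = 2
  height(39) = 1 + max(2, -1) = 3
  height(23) = 1 + max(2, 3) = 4
  height(45) = 1 + max(4, -1) = 5
Height = 5


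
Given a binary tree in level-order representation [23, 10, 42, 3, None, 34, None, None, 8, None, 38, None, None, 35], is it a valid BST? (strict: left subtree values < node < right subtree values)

Level-order array: [23, 10, 42, 3, None, 34, None, None, 8, None, 38, None, None, 35]
Validate using subtree bounds (lo, hi): at each node, require lo < value < hi,
then recurse left with hi=value and right with lo=value.
Preorder trace (stopping at first violation):
  at node 23 with bounds (-inf, +inf): OK
  at node 10 with bounds (-inf, 23): OK
  at node 3 with bounds (-inf, 10): OK
  at node 8 with bounds (3, 10): OK
  at node 42 with bounds (23, +inf): OK
  at node 34 with bounds (23, 42): OK
  at node 38 with bounds (34, 42): OK
  at node 35 with bounds (34, 38): OK
No violation found at any node.
Result: Valid BST


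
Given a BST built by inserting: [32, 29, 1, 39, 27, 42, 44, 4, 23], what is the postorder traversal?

Tree insertion order: [32, 29, 1, 39, 27, 42, 44, 4, 23]
Tree (level-order array): [32, 29, 39, 1, None, None, 42, None, 27, None, 44, 4, None, None, None, None, 23]
Postorder traversal: [23, 4, 27, 1, 29, 44, 42, 39, 32]


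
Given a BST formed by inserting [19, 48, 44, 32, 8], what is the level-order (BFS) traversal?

Tree insertion order: [19, 48, 44, 32, 8]
Tree (level-order array): [19, 8, 48, None, None, 44, None, 32]
BFS from the root, enqueuing left then right child of each popped node:
  queue [19] -> pop 19, enqueue [8, 48], visited so far: [19]
  queue [8, 48] -> pop 8, enqueue [none], visited so far: [19, 8]
  queue [48] -> pop 48, enqueue [44], visited so far: [19, 8, 48]
  queue [44] -> pop 44, enqueue [32], visited so far: [19, 8, 48, 44]
  queue [32] -> pop 32, enqueue [none], visited so far: [19, 8, 48, 44, 32]
Result: [19, 8, 48, 44, 32]


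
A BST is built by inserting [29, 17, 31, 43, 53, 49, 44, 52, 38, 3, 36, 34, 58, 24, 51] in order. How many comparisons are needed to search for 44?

Search path for 44: 29 -> 31 -> 43 -> 53 -> 49 -> 44
Found: True
Comparisons: 6


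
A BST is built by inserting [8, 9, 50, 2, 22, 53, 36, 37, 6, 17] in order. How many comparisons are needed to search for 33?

Search path for 33: 8 -> 9 -> 50 -> 22 -> 36
Found: False
Comparisons: 5


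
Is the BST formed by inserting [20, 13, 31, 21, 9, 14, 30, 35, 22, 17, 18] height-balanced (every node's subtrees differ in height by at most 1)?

Tree (level-order array): [20, 13, 31, 9, 14, 21, 35, None, None, None, 17, None, 30, None, None, None, 18, 22]
Definition: a tree is height-balanced if, at every node, |h(left) - h(right)| <= 1 (empty subtree has height -1).
Bottom-up per-node check:
  node 9: h_left=-1, h_right=-1, diff=0 [OK], height=0
  node 18: h_left=-1, h_right=-1, diff=0 [OK], height=0
  node 17: h_left=-1, h_right=0, diff=1 [OK], height=1
  node 14: h_left=-1, h_right=1, diff=2 [FAIL (|-1-1|=2 > 1)], height=2
  node 13: h_left=0, h_right=2, diff=2 [FAIL (|0-2|=2 > 1)], height=3
  node 22: h_left=-1, h_right=-1, diff=0 [OK], height=0
  node 30: h_left=0, h_right=-1, diff=1 [OK], height=1
  node 21: h_left=-1, h_right=1, diff=2 [FAIL (|-1-1|=2 > 1)], height=2
  node 35: h_left=-1, h_right=-1, diff=0 [OK], height=0
  node 31: h_left=2, h_right=0, diff=2 [FAIL (|2-0|=2 > 1)], height=3
  node 20: h_left=3, h_right=3, diff=0 [OK], height=4
Node 14 violates the condition: |-1 - 1| = 2 > 1.
Result: Not balanced


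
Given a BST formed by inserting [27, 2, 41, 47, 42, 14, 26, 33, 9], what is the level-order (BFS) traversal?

Tree insertion order: [27, 2, 41, 47, 42, 14, 26, 33, 9]
Tree (level-order array): [27, 2, 41, None, 14, 33, 47, 9, 26, None, None, 42]
BFS from the root, enqueuing left then right child of each popped node:
  queue [27] -> pop 27, enqueue [2, 41], visited so far: [27]
  queue [2, 41] -> pop 2, enqueue [14], visited so far: [27, 2]
  queue [41, 14] -> pop 41, enqueue [33, 47], visited so far: [27, 2, 41]
  queue [14, 33, 47] -> pop 14, enqueue [9, 26], visited so far: [27, 2, 41, 14]
  queue [33, 47, 9, 26] -> pop 33, enqueue [none], visited so far: [27, 2, 41, 14, 33]
  queue [47, 9, 26] -> pop 47, enqueue [42], visited so far: [27, 2, 41, 14, 33, 47]
  queue [9, 26, 42] -> pop 9, enqueue [none], visited so far: [27, 2, 41, 14, 33, 47, 9]
  queue [26, 42] -> pop 26, enqueue [none], visited so far: [27, 2, 41, 14, 33, 47, 9, 26]
  queue [42] -> pop 42, enqueue [none], visited so far: [27, 2, 41, 14, 33, 47, 9, 26, 42]
Result: [27, 2, 41, 14, 33, 47, 9, 26, 42]


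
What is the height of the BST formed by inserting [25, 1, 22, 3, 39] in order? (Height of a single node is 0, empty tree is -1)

Insertion order: [25, 1, 22, 3, 39]
Tree (level-order array): [25, 1, 39, None, 22, None, None, 3]
Compute height bottom-up (empty subtree = -1):
  height(3) = 1 + max(-1, -1) = 0
  height(22) = 1 + max(0, -1) = 1
  height(1) = 1 + max(-1, 1) = 2
  height(39) = 1 + max(-1, -1) = 0
  height(25) = 1 + max(2, 0) = 3
Height = 3


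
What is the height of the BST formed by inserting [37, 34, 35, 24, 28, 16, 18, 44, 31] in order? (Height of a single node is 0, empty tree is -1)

Insertion order: [37, 34, 35, 24, 28, 16, 18, 44, 31]
Tree (level-order array): [37, 34, 44, 24, 35, None, None, 16, 28, None, None, None, 18, None, 31]
Compute height bottom-up (empty subtree = -1):
  height(18) = 1 + max(-1, -1) = 0
  height(16) = 1 + max(-1, 0) = 1
  height(31) = 1 + max(-1, -1) = 0
  height(28) = 1 + max(-1, 0) = 1
  height(24) = 1 + max(1, 1) = 2
  height(35) = 1 + max(-1, -1) = 0
  height(34) = 1 + max(2, 0) = 3
  height(44) = 1 + max(-1, -1) = 0
  height(37) = 1 + max(3, 0) = 4
Height = 4


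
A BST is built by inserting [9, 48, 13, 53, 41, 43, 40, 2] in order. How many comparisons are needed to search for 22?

Search path for 22: 9 -> 48 -> 13 -> 41 -> 40
Found: False
Comparisons: 5


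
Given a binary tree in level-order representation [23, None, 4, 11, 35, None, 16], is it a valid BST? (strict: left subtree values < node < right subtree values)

Level-order array: [23, None, 4, 11, 35, None, 16]
Validate using subtree bounds (lo, hi): at each node, require lo < value < hi,
then recurse left with hi=value and right with lo=value.
Preorder trace (stopping at first violation):
  at node 23 with bounds (-inf, +inf): OK
  at node 4 with bounds (23, +inf): VIOLATION
Node 4 violates its bound: not (23 < 4 < +inf).
Result: Not a valid BST


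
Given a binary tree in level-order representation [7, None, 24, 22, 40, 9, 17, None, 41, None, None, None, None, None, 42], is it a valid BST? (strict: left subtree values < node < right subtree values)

Level-order array: [7, None, 24, 22, 40, 9, 17, None, 41, None, None, None, None, None, 42]
Validate using subtree bounds (lo, hi): at each node, require lo < value < hi,
then recurse left with hi=value and right with lo=value.
Preorder trace (stopping at first violation):
  at node 7 with bounds (-inf, +inf): OK
  at node 24 with bounds (7, +inf): OK
  at node 22 with bounds (7, 24): OK
  at node 9 with bounds (7, 22): OK
  at node 17 with bounds (22, 24): VIOLATION
Node 17 violates its bound: not (22 < 17 < 24).
Result: Not a valid BST


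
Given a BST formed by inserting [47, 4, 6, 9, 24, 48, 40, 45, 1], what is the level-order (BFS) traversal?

Tree insertion order: [47, 4, 6, 9, 24, 48, 40, 45, 1]
Tree (level-order array): [47, 4, 48, 1, 6, None, None, None, None, None, 9, None, 24, None, 40, None, 45]
BFS from the root, enqueuing left then right child of each popped node:
  queue [47] -> pop 47, enqueue [4, 48], visited so far: [47]
  queue [4, 48] -> pop 4, enqueue [1, 6], visited so far: [47, 4]
  queue [48, 1, 6] -> pop 48, enqueue [none], visited so far: [47, 4, 48]
  queue [1, 6] -> pop 1, enqueue [none], visited so far: [47, 4, 48, 1]
  queue [6] -> pop 6, enqueue [9], visited so far: [47, 4, 48, 1, 6]
  queue [9] -> pop 9, enqueue [24], visited so far: [47, 4, 48, 1, 6, 9]
  queue [24] -> pop 24, enqueue [40], visited so far: [47, 4, 48, 1, 6, 9, 24]
  queue [40] -> pop 40, enqueue [45], visited so far: [47, 4, 48, 1, 6, 9, 24, 40]
  queue [45] -> pop 45, enqueue [none], visited so far: [47, 4, 48, 1, 6, 9, 24, 40, 45]
Result: [47, 4, 48, 1, 6, 9, 24, 40, 45]


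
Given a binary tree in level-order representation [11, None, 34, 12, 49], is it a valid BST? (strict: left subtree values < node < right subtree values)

Level-order array: [11, None, 34, 12, 49]
Validate using subtree bounds (lo, hi): at each node, require lo < value < hi,
then recurse left with hi=value and right with lo=value.
Preorder trace (stopping at first violation):
  at node 11 with bounds (-inf, +inf): OK
  at node 34 with bounds (11, +inf): OK
  at node 12 with bounds (11, 34): OK
  at node 49 with bounds (34, +inf): OK
No violation found at any node.
Result: Valid BST


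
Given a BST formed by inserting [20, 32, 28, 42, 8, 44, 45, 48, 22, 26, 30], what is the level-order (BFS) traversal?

Tree insertion order: [20, 32, 28, 42, 8, 44, 45, 48, 22, 26, 30]
Tree (level-order array): [20, 8, 32, None, None, 28, 42, 22, 30, None, 44, None, 26, None, None, None, 45, None, None, None, 48]
BFS from the root, enqueuing left then right child of each popped node:
  queue [20] -> pop 20, enqueue [8, 32], visited so far: [20]
  queue [8, 32] -> pop 8, enqueue [none], visited so far: [20, 8]
  queue [32] -> pop 32, enqueue [28, 42], visited so far: [20, 8, 32]
  queue [28, 42] -> pop 28, enqueue [22, 30], visited so far: [20, 8, 32, 28]
  queue [42, 22, 30] -> pop 42, enqueue [44], visited so far: [20, 8, 32, 28, 42]
  queue [22, 30, 44] -> pop 22, enqueue [26], visited so far: [20, 8, 32, 28, 42, 22]
  queue [30, 44, 26] -> pop 30, enqueue [none], visited so far: [20, 8, 32, 28, 42, 22, 30]
  queue [44, 26] -> pop 44, enqueue [45], visited so far: [20, 8, 32, 28, 42, 22, 30, 44]
  queue [26, 45] -> pop 26, enqueue [none], visited so far: [20, 8, 32, 28, 42, 22, 30, 44, 26]
  queue [45] -> pop 45, enqueue [48], visited so far: [20, 8, 32, 28, 42, 22, 30, 44, 26, 45]
  queue [48] -> pop 48, enqueue [none], visited so far: [20, 8, 32, 28, 42, 22, 30, 44, 26, 45, 48]
Result: [20, 8, 32, 28, 42, 22, 30, 44, 26, 45, 48]


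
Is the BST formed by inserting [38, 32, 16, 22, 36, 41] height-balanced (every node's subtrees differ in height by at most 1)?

Tree (level-order array): [38, 32, 41, 16, 36, None, None, None, 22]
Definition: a tree is height-balanced if, at every node, |h(left) - h(right)| <= 1 (empty subtree has height -1).
Bottom-up per-node check:
  node 22: h_left=-1, h_right=-1, diff=0 [OK], height=0
  node 16: h_left=-1, h_right=0, diff=1 [OK], height=1
  node 36: h_left=-1, h_right=-1, diff=0 [OK], height=0
  node 32: h_left=1, h_right=0, diff=1 [OK], height=2
  node 41: h_left=-1, h_right=-1, diff=0 [OK], height=0
  node 38: h_left=2, h_right=0, diff=2 [FAIL (|2-0|=2 > 1)], height=3
Node 38 violates the condition: |2 - 0| = 2 > 1.
Result: Not balanced


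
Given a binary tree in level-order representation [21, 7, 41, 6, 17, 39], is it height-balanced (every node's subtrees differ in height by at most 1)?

Tree (level-order array): [21, 7, 41, 6, 17, 39]
Definition: a tree is height-balanced if, at every node, |h(left) - h(right)| <= 1 (empty subtree has height -1).
Bottom-up per-node check:
  node 6: h_left=-1, h_right=-1, diff=0 [OK], height=0
  node 17: h_left=-1, h_right=-1, diff=0 [OK], height=0
  node 7: h_left=0, h_right=0, diff=0 [OK], height=1
  node 39: h_left=-1, h_right=-1, diff=0 [OK], height=0
  node 41: h_left=0, h_right=-1, diff=1 [OK], height=1
  node 21: h_left=1, h_right=1, diff=0 [OK], height=2
All nodes satisfy the balance condition.
Result: Balanced


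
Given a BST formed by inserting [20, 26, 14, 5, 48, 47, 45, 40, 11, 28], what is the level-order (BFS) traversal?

Tree insertion order: [20, 26, 14, 5, 48, 47, 45, 40, 11, 28]
Tree (level-order array): [20, 14, 26, 5, None, None, 48, None, 11, 47, None, None, None, 45, None, 40, None, 28]
BFS from the root, enqueuing left then right child of each popped node:
  queue [20] -> pop 20, enqueue [14, 26], visited so far: [20]
  queue [14, 26] -> pop 14, enqueue [5], visited so far: [20, 14]
  queue [26, 5] -> pop 26, enqueue [48], visited so far: [20, 14, 26]
  queue [5, 48] -> pop 5, enqueue [11], visited so far: [20, 14, 26, 5]
  queue [48, 11] -> pop 48, enqueue [47], visited so far: [20, 14, 26, 5, 48]
  queue [11, 47] -> pop 11, enqueue [none], visited so far: [20, 14, 26, 5, 48, 11]
  queue [47] -> pop 47, enqueue [45], visited so far: [20, 14, 26, 5, 48, 11, 47]
  queue [45] -> pop 45, enqueue [40], visited so far: [20, 14, 26, 5, 48, 11, 47, 45]
  queue [40] -> pop 40, enqueue [28], visited so far: [20, 14, 26, 5, 48, 11, 47, 45, 40]
  queue [28] -> pop 28, enqueue [none], visited so far: [20, 14, 26, 5, 48, 11, 47, 45, 40, 28]
Result: [20, 14, 26, 5, 48, 11, 47, 45, 40, 28]


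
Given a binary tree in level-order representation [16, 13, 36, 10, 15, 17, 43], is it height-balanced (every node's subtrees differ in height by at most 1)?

Tree (level-order array): [16, 13, 36, 10, 15, 17, 43]
Definition: a tree is height-balanced if, at every node, |h(left) - h(right)| <= 1 (empty subtree has height -1).
Bottom-up per-node check:
  node 10: h_left=-1, h_right=-1, diff=0 [OK], height=0
  node 15: h_left=-1, h_right=-1, diff=0 [OK], height=0
  node 13: h_left=0, h_right=0, diff=0 [OK], height=1
  node 17: h_left=-1, h_right=-1, diff=0 [OK], height=0
  node 43: h_left=-1, h_right=-1, diff=0 [OK], height=0
  node 36: h_left=0, h_right=0, diff=0 [OK], height=1
  node 16: h_left=1, h_right=1, diff=0 [OK], height=2
All nodes satisfy the balance condition.
Result: Balanced


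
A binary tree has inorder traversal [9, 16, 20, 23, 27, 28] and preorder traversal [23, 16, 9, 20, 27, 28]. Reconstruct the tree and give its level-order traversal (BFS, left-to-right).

Inorder:  [9, 16, 20, 23, 27, 28]
Preorder: [23, 16, 9, 20, 27, 28]
Algorithm: preorder visits root first, so consume preorder in order;
for each root, split the current inorder slice at that value into
left-subtree inorder and right-subtree inorder, then recurse.
Recursive splits:
  root=23; inorder splits into left=[9, 16, 20], right=[27, 28]
  root=16; inorder splits into left=[9], right=[20]
  root=9; inorder splits into left=[], right=[]
  root=20; inorder splits into left=[], right=[]
  root=27; inorder splits into left=[], right=[28]
  root=28; inorder splits into left=[], right=[]
Reconstructed level-order: [23, 16, 27, 9, 20, 28]


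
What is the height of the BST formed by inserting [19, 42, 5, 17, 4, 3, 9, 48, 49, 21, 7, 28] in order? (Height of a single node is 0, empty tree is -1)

Insertion order: [19, 42, 5, 17, 4, 3, 9, 48, 49, 21, 7, 28]
Tree (level-order array): [19, 5, 42, 4, 17, 21, 48, 3, None, 9, None, None, 28, None, 49, None, None, 7]
Compute height bottom-up (empty subtree = -1):
  height(3) = 1 + max(-1, -1) = 0
  height(4) = 1 + max(0, -1) = 1
  height(7) = 1 + max(-1, -1) = 0
  height(9) = 1 + max(0, -1) = 1
  height(17) = 1 + max(1, -1) = 2
  height(5) = 1 + max(1, 2) = 3
  height(28) = 1 + max(-1, -1) = 0
  height(21) = 1 + max(-1, 0) = 1
  height(49) = 1 + max(-1, -1) = 0
  height(48) = 1 + max(-1, 0) = 1
  height(42) = 1 + max(1, 1) = 2
  height(19) = 1 + max(3, 2) = 4
Height = 4


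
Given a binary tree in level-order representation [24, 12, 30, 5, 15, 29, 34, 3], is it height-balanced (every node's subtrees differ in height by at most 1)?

Tree (level-order array): [24, 12, 30, 5, 15, 29, 34, 3]
Definition: a tree is height-balanced if, at every node, |h(left) - h(right)| <= 1 (empty subtree has height -1).
Bottom-up per-node check:
  node 3: h_left=-1, h_right=-1, diff=0 [OK], height=0
  node 5: h_left=0, h_right=-1, diff=1 [OK], height=1
  node 15: h_left=-1, h_right=-1, diff=0 [OK], height=0
  node 12: h_left=1, h_right=0, diff=1 [OK], height=2
  node 29: h_left=-1, h_right=-1, diff=0 [OK], height=0
  node 34: h_left=-1, h_right=-1, diff=0 [OK], height=0
  node 30: h_left=0, h_right=0, diff=0 [OK], height=1
  node 24: h_left=2, h_right=1, diff=1 [OK], height=3
All nodes satisfy the balance condition.
Result: Balanced


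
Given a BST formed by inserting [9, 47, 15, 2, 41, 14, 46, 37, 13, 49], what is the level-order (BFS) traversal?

Tree insertion order: [9, 47, 15, 2, 41, 14, 46, 37, 13, 49]
Tree (level-order array): [9, 2, 47, None, None, 15, 49, 14, 41, None, None, 13, None, 37, 46]
BFS from the root, enqueuing left then right child of each popped node:
  queue [9] -> pop 9, enqueue [2, 47], visited so far: [9]
  queue [2, 47] -> pop 2, enqueue [none], visited so far: [9, 2]
  queue [47] -> pop 47, enqueue [15, 49], visited so far: [9, 2, 47]
  queue [15, 49] -> pop 15, enqueue [14, 41], visited so far: [9, 2, 47, 15]
  queue [49, 14, 41] -> pop 49, enqueue [none], visited so far: [9, 2, 47, 15, 49]
  queue [14, 41] -> pop 14, enqueue [13], visited so far: [9, 2, 47, 15, 49, 14]
  queue [41, 13] -> pop 41, enqueue [37, 46], visited so far: [9, 2, 47, 15, 49, 14, 41]
  queue [13, 37, 46] -> pop 13, enqueue [none], visited so far: [9, 2, 47, 15, 49, 14, 41, 13]
  queue [37, 46] -> pop 37, enqueue [none], visited so far: [9, 2, 47, 15, 49, 14, 41, 13, 37]
  queue [46] -> pop 46, enqueue [none], visited so far: [9, 2, 47, 15, 49, 14, 41, 13, 37, 46]
Result: [9, 2, 47, 15, 49, 14, 41, 13, 37, 46]


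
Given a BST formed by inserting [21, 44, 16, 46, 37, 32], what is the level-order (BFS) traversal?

Tree insertion order: [21, 44, 16, 46, 37, 32]
Tree (level-order array): [21, 16, 44, None, None, 37, 46, 32]
BFS from the root, enqueuing left then right child of each popped node:
  queue [21] -> pop 21, enqueue [16, 44], visited so far: [21]
  queue [16, 44] -> pop 16, enqueue [none], visited so far: [21, 16]
  queue [44] -> pop 44, enqueue [37, 46], visited so far: [21, 16, 44]
  queue [37, 46] -> pop 37, enqueue [32], visited so far: [21, 16, 44, 37]
  queue [46, 32] -> pop 46, enqueue [none], visited so far: [21, 16, 44, 37, 46]
  queue [32] -> pop 32, enqueue [none], visited so far: [21, 16, 44, 37, 46, 32]
Result: [21, 16, 44, 37, 46, 32]


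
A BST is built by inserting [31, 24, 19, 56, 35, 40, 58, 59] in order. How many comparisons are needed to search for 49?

Search path for 49: 31 -> 56 -> 35 -> 40
Found: False
Comparisons: 4


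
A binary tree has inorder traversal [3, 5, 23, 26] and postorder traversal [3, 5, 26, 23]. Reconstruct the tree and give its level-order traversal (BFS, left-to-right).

Inorder:   [3, 5, 23, 26]
Postorder: [3, 5, 26, 23]
Algorithm: postorder visits root last, so walk postorder right-to-left;
each value is the root of the current inorder slice — split it at that
value, recurse on the right subtree first, then the left.
Recursive splits:
  root=23; inorder splits into left=[3, 5], right=[26]
  root=26; inorder splits into left=[], right=[]
  root=5; inorder splits into left=[3], right=[]
  root=3; inorder splits into left=[], right=[]
Reconstructed level-order: [23, 5, 26, 3]


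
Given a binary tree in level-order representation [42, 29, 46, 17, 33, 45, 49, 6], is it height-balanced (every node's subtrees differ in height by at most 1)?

Tree (level-order array): [42, 29, 46, 17, 33, 45, 49, 6]
Definition: a tree is height-balanced if, at every node, |h(left) - h(right)| <= 1 (empty subtree has height -1).
Bottom-up per-node check:
  node 6: h_left=-1, h_right=-1, diff=0 [OK], height=0
  node 17: h_left=0, h_right=-1, diff=1 [OK], height=1
  node 33: h_left=-1, h_right=-1, diff=0 [OK], height=0
  node 29: h_left=1, h_right=0, diff=1 [OK], height=2
  node 45: h_left=-1, h_right=-1, diff=0 [OK], height=0
  node 49: h_left=-1, h_right=-1, diff=0 [OK], height=0
  node 46: h_left=0, h_right=0, diff=0 [OK], height=1
  node 42: h_left=2, h_right=1, diff=1 [OK], height=3
All nodes satisfy the balance condition.
Result: Balanced


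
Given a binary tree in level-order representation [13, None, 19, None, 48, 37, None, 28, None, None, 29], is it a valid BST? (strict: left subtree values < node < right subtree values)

Level-order array: [13, None, 19, None, 48, 37, None, 28, None, None, 29]
Validate using subtree bounds (lo, hi): at each node, require lo < value < hi,
then recurse left with hi=value and right with lo=value.
Preorder trace (stopping at first violation):
  at node 13 with bounds (-inf, +inf): OK
  at node 19 with bounds (13, +inf): OK
  at node 48 with bounds (19, +inf): OK
  at node 37 with bounds (19, 48): OK
  at node 28 with bounds (19, 37): OK
  at node 29 with bounds (28, 37): OK
No violation found at any node.
Result: Valid BST


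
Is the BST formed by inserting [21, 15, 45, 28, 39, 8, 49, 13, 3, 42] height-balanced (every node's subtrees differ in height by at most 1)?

Tree (level-order array): [21, 15, 45, 8, None, 28, 49, 3, 13, None, 39, None, None, None, None, None, None, None, 42]
Definition: a tree is height-balanced if, at every node, |h(left) - h(right)| <= 1 (empty subtree has height -1).
Bottom-up per-node check:
  node 3: h_left=-1, h_right=-1, diff=0 [OK], height=0
  node 13: h_left=-1, h_right=-1, diff=0 [OK], height=0
  node 8: h_left=0, h_right=0, diff=0 [OK], height=1
  node 15: h_left=1, h_right=-1, diff=2 [FAIL (|1--1|=2 > 1)], height=2
  node 42: h_left=-1, h_right=-1, diff=0 [OK], height=0
  node 39: h_left=-1, h_right=0, diff=1 [OK], height=1
  node 28: h_left=-1, h_right=1, diff=2 [FAIL (|-1-1|=2 > 1)], height=2
  node 49: h_left=-1, h_right=-1, diff=0 [OK], height=0
  node 45: h_left=2, h_right=0, diff=2 [FAIL (|2-0|=2 > 1)], height=3
  node 21: h_left=2, h_right=3, diff=1 [OK], height=4
Node 15 violates the condition: |1 - -1| = 2 > 1.
Result: Not balanced


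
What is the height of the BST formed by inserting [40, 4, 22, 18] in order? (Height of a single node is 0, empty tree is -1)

Insertion order: [40, 4, 22, 18]
Tree (level-order array): [40, 4, None, None, 22, 18]
Compute height bottom-up (empty subtree = -1):
  height(18) = 1 + max(-1, -1) = 0
  height(22) = 1 + max(0, -1) = 1
  height(4) = 1 + max(-1, 1) = 2
  height(40) = 1 + max(2, -1) = 3
Height = 3


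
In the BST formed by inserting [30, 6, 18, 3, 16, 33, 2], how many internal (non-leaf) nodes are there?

Tree built from: [30, 6, 18, 3, 16, 33, 2]
Tree (level-order array): [30, 6, 33, 3, 18, None, None, 2, None, 16]
Rule: An internal node has at least one child.
Per-node child counts:
  node 30: 2 child(ren)
  node 6: 2 child(ren)
  node 3: 1 child(ren)
  node 2: 0 child(ren)
  node 18: 1 child(ren)
  node 16: 0 child(ren)
  node 33: 0 child(ren)
Matching nodes: [30, 6, 3, 18]
Count of internal (non-leaf) nodes: 4


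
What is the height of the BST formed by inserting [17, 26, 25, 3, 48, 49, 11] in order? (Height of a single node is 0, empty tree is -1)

Insertion order: [17, 26, 25, 3, 48, 49, 11]
Tree (level-order array): [17, 3, 26, None, 11, 25, 48, None, None, None, None, None, 49]
Compute height bottom-up (empty subtree = -1):
  height(11) = 1 + max(-1, -1) = 0
  height(3) = 1 + max(-1, 0) = 1
  height(25) = 1 + max(-1, -1) = 0
  height(49) = 1 + max(-1, -1) = 0
  height(48) = 1 + max(-1, 0) = 1
  height(26) = 1 + max(0, 1) = 2
  height(17) = 1 + max(1, 2) = 3
Height = 3


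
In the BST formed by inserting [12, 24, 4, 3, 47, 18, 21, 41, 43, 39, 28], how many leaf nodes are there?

Tree built from: [12, 24, 4, 3, 47, 18, 21, 41, 43, 39, 28]
Tree (level-order array): [12, 4, 24, 3, None, 18, 47, None, None, None, 21, 41, None, None, None, 39, 43, 28]
Rule: A leaf has 0 children.
Per-node child counts:
  node 12: 2 child(ren)
  node 4: 1 child(ren)
  node 3: 0 child(ren)
  node 24: 2 child(ren)
  node 18: 1 child(ren)
  node 21: 0 child(ren)
  node 47: 1 child(ren)
  node 41: 2 child(ren)
  node 39: 1 child(ren)
  node 28: 0 child(ren)
  node 43: 0 child(ren)
Matching nodes: [3, 21, 28, 43]
Count of leaf nodes: 4


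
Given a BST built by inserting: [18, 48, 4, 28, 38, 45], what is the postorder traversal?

Tree insertion order: [18, 48, 4, 28, 38, 45]
Tree (level-order array): [18, 4, 48, None, None, 28, None, None, 38, None, 45]
Postorder traversal: [4, 45, 38, 28, 48, 18]


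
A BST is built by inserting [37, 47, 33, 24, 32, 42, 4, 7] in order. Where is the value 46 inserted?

Starting tree (level order): [37, 33, 47, 24, None, 42, None, 4, 32, None, None, None, 7]
Insertion path: 37 -> 47 -> 42
Result: insert 46 as right child of 42
Final tree (level order): [37, 33, 47, 24, None, 42, None, 4, 32, None, 46, None, 7]


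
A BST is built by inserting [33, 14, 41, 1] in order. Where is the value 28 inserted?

Starting tree (level order): [33, 14, 41, 1]
Insertion path: 33 -> 14
Result: insert 28 as right child of 14
Final tree (level order): [33, 14, 41, 1, 28]


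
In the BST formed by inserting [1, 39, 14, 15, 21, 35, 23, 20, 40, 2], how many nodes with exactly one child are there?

Tree built from: [1, 39, 14, 15, 21, 35, 23, 20, 40, 2]
Tree (level-order array): [1, None, 39, 14, 40, 2, 15, None, None, None, None, None, 21, 20, 35, None, None, 23]
Rule: These are nodes with exactly 1 non-null child.
Per-node child counts:
  node 1: 1 child(ren)
  node 39: 2 child(ren)
  node 14: 2 child(ren)
  node 2: 0 child(ren)
  node 15: 1 child(ren)
  node 21: 2 child(ren)
  node 20: 0 child(ren)
  node 35: 1 child(ren)
  node 23: 0 child(ren)
  node 40: 0 child(ren)
Matching nodes: [1, 15, 35]
Count of nodes with exactly one child: 3


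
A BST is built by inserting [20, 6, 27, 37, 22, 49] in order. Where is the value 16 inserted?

Starting tree (level order): [20, 6, 27, None, None, 22, 37, None, None, None, 49]
Insertion path: 20 -> 6
Result: insert 16 as right child of 6
Final tree (level order): [20, 6, 27, None, 16, 22, 37, None, None, None, None, None, 49]


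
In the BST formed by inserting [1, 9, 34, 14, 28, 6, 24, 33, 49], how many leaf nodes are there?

Tree built from: [1, 9, 34, 14, 28, 6, 24, 33, 49]
Tree (level-order array): [1, None, 9, 6, 34, None, None, 14, 49, None, 28, None, None, 24, 33]
Rule: A leaf has 0 children.
Per-node child counts:
  node 1: 1 child(ren)
  node 9: 2 child(ren)
  node 6: 0 child(ren)
  node 34: 2 child(ren)
  node 14: 1 child(ren)
  node 28: 2 child(ren)
  node 24: 0 child(ren)
  node 33: 0 child(ren)
  node 49: 0 child(ren)
Matching nodes: [6, 24, 33, 49]
Count of leaf nodes: 4


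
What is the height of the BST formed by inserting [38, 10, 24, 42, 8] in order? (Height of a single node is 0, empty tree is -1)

Insertion order: [38, 10, 24, 42, 8]
Tree (level-order array): [38, 10, 42, 8, 24]
Compute height bottom-up (empty subtree = -1):
  height(8) = 1 + max(-1, -1) = 0
  height(24) = 1 + max(-1, -1) = 0
  height(10) = 1 + max(0, 0) = 1
  height(42) = 1 + max(-1, -1) = 0
  height(38) = 1 + max(1, 0) = 2
Height = 2


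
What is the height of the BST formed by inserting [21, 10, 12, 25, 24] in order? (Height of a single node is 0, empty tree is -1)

Insertion order: [21, 10, 12, 25, 24]
Tree (level-order array): [21, 10, 25, None, 12, 24]
Compute height bottom-up (empty subtree = -1):
  height(12) = 1 + max(-1, -1) = 0
  height(10) = 1 + max(-1, 0) = 1
  height(24) = 1 + max(-1, -1) = 0
  height(25) = 1 + max(0, -1) = 1
  height(21) = 1 + max(1, 1) = 2
Height = 2


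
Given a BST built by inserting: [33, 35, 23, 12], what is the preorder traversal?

Tree insertion order: [33, 35, 23, 12]
Tree (level-order array): [33, 23, 35, 12]
Preorder traversal: [33, 23, 12, 35]


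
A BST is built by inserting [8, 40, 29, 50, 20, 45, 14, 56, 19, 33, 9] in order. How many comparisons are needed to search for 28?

Search path for 28: 8 -> 40 -> 29 -> 20
Found: False
Comparisons: 4


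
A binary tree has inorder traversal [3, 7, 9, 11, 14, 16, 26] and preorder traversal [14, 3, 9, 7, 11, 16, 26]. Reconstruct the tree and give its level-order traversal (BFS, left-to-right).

Inorder:  [3, 7, 9, 11, 14, 16, 26]
Preorder: [14, 3, 9, 7, 11, 16, 26]
Algorithm: preorder visits root first, so consume preorder in order;
for each root, split the current inorder slice at that value into
left-subtree inorder and right-subtree inorder, then recurse.
Recursive splits:
  root=14; inorder splits into left=[3, 7, 9, 11], right=[16, 26]
  root=3; inorder splits into left=[], right=[7, 9, 11]
  root=9; inorder splits into left=[7], right=[11]
  root=7; inorder splits into left=[], right=[]
  root=11; inorder splits into left=[], right=[]
  root=16; inorder splits into left=[], right=[26]
  root=26; inorder splits into left=[], right=[]
Reconstructed level-order: [14, 3, 16, 9, 26, 7, 11]


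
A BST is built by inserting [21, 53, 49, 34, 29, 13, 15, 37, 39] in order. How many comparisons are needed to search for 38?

Search path for 38: 21 -> 53 -> 49 -> 34 -> 37 -> 39
Found: False
Comparisons: 6


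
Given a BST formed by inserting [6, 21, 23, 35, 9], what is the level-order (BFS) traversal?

Tree insertion order: [6, 21, 23, 35, 9]
Tree (level-order array): [6, None, 21, 9, 23, None, None, None, 35]
BFS from the root, enqueuing left then right child of each popped node:
  queue [6] -> pop 6, enqueue [21], visited so far: [6]
  queue [21] -> pop 21, enqueue [9, 23], visited so far: [6, 21]
  queue [9, 23] -> pop 9, enqueue [none], visited so far: [6, 21, 9]
  queue [23] -> pop 23, enqueue [35], visited so far: [6, 21, 9, 23]
  queue [35] -> pop 35, enqueue [none], visited so far: [6, 21, 9, 23, 35]
Result: [6, 21, 9, 23, 35]


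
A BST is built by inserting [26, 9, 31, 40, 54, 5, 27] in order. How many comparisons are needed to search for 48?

Search path for 48: 26 -> 31 -> 40 -> 54
Found: False
Comparisons: 4


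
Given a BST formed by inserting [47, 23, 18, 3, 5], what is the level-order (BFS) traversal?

Tree insertion order: [47, 23, 18, 3, 5]
Tree (level-order array): [47, 23, None, 18, None, 3, None, None, 5]
BFS from the root, enqueuing left then right child of each popped node:
  queue [47] -> pop 47, enqueue [23], visited so far: [47]
  queue [23] -> pop 23, enqueue [18], visited so far: [47, 23]
  queue [18] -> pop 18, enqueue [3], visited so far: [47, 23, 18]
  queue [3] -> pop 3, enqueue [5], visited so far: [47, 23, 18, 3]
  queue [5] -> pop 5, enqueue [none], visited so far: [47, 23, 18, 3, 5]
Result: [47, 23, 18, 3, 5]
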